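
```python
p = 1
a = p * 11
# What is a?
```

Trace:
`p = 1` → p = 1
`a = p * 11` → a = 11
So a = 11

Answer: 11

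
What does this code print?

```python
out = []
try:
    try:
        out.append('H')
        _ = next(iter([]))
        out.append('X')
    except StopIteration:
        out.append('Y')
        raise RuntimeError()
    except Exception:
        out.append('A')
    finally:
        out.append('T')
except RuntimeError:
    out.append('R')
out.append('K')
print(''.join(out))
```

Execution trace: 'H' (inner try body) → 'Y' (inner except StopIteration) → 'T' (inner finally) → 'R' (outer except RuntimeError) → 'K' (after the try/except). Output: HYTRK

Answer: HYTRK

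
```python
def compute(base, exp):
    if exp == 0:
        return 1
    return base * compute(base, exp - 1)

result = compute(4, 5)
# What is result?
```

compute(4, 5) = 4 * 4 * 4 * 4 * 4 = 1024

Answer: 1024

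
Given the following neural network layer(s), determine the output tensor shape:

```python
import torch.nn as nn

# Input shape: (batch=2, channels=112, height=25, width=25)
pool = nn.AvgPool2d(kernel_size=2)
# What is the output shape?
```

Input: (2, 112, 25, 25) -> Output: (2, 112, 12, 12)

Answer: (2, 112, 12, 12)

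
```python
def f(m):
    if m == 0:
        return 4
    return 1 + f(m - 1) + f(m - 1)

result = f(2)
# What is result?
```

f(m) = 1 + 2·f(m-1), f(0)=4. Closed form: (4+1)·2^2 - 1 = 19.

Answer: 19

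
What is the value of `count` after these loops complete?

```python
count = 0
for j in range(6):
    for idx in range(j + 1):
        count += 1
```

Triangle: 1 + 2 + ... + 6
`count` takes the values: 0 → 1 → 2 → 3 → 4 → 5 → 6 → 7 → 8 → 9 → 10 → 11 → 12 → 13 → 14 → 15 → 16 → 17 → 18 → 19 → 20 → 21

Answer: 21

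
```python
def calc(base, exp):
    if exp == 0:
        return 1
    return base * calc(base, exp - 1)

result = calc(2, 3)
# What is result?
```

calc(2, 3) = 2 * 2 * 2 = 8

Answer: 8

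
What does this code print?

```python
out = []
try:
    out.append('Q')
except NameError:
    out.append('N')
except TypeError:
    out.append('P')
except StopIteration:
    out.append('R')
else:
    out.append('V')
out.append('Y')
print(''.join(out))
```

Execution trace: 'Q' (try body, no exception) → 'V' (else) → 'Y' (after the try/except). Output: QVY

Answer: QVY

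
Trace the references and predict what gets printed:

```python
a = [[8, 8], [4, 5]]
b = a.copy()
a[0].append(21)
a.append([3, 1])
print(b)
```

Key concept: shallow copy with nested lists.
Step by step:
`a = [[8, 8], [4, 5]]` → a = [[8, 8], [4, 5]]
`b = a.copy()` → b = [[8, 8], [4, 5]]
`a[0].append(21)` → a = [[8, 8, 21], [4, 5]]; b = [[8, 8, 21], [4, 5]]
`a.append([3, 1])` → a = [[8, 8, 21], [4, 5], [3, 1]]
`print(b)` → prints [[8, 8, 21], [4, 5]]

Answer: [[8, 8, 21], [4, 5]]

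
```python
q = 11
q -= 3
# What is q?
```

Trace:
`q = 11` → q = 11
`q -= 3` → q = 8
So q = 8

Answer: 8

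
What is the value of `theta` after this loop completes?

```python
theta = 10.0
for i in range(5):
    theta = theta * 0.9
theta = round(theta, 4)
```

Exponential decay: 10.0 * 0.9^5
`theta` takes the values: 10.0 → 9.0 → 8.1 → 7.29 → 6.561 → 5.9049

Answer: 5.9049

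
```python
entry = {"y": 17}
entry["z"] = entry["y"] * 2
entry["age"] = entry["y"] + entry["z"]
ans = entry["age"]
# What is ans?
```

Trace:
`entry = {"y": 17}` → entry = {'y': 17}
`entry["z"] = entry["y"] * 2` → entry = {'y': 17, 'z': 34}
`entry["age"] = entry["y"] + entry["z"]` → entry = {'y': 17, 'z': 34, 'age': 51}
`ans = entry["age"]` → ans = 51
So ans = 51

Answer: 51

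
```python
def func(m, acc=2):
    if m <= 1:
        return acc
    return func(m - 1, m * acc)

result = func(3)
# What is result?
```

Accumulator trace (n, acc): (3, 2) -> (2, 6) -> (1, 12) -> return 12

Answer: 12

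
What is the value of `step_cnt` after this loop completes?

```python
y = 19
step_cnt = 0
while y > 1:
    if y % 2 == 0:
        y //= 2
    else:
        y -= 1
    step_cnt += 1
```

Steps to reduce 19 to 1
`step_cnt` takes the values: 0 → 1 → 2 → 3 → 4 → 5 → 6

Answer: 6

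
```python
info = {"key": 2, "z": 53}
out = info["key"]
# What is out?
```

Trace:
`info = {"key": 2, "z": 53}` → info = {'key': 2, 'z': 53}
`out = info["key"]` → out = 2
So out = 2

Answer: 2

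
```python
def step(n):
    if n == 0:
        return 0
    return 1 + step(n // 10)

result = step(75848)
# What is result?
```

Count of digits of 75848: 5

Answer: 5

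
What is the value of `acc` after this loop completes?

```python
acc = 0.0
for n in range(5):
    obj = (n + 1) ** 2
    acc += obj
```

Sum of squared losses 1² + 2² + ... + 5²
`acc` takes the values: 0.0 → 1.0 → 5.0 → 14.0 → 30.0 → 55.0

Answer: 55.0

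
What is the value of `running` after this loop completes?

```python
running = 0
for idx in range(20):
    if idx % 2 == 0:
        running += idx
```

Sum of even numbers 0 to 19
`running` takes the values: 0 → 2 → 6 → 12 → 20 → 30 → 42 → 56 → 72 → 90

Answer: 90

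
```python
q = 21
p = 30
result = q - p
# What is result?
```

Trace:
`q = 21` → q = 21
`p = 30` → p = 30
`result = q - p` → result = -9
So result = -9

Answer: -9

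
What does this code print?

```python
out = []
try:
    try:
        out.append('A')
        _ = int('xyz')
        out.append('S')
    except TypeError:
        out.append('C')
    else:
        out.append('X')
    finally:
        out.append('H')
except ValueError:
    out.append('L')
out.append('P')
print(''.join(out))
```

Execution trace: 'A' (try body) → 'H' (finally) → 'L' (outer except ValueError) → 'P' (after the try/except). Output: AHLP

Answer: AHLP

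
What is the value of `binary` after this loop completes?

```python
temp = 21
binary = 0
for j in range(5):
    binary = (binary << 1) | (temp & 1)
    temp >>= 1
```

Reverse lowest 5 bits of 21
`binary` takes the values: 0 → 1 → 2 → 5 → 10 → 21

Answer: 21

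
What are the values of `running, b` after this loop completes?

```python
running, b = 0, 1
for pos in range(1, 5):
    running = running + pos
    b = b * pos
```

Sum and factorial of 1 to 4
`running, b` takes the values: (0, 1) → (1, 1) → (3, 1) → (3, 2) → (6, 2) → (6, 6) → (10, 6) → (10, 24)

Answer: 10, 24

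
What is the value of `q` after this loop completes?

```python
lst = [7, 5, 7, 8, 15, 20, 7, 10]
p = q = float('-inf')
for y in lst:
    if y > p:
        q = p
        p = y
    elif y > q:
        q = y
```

Second largest (with repeats) in [7, 5, 7, 8, 15, 20, 7, 10]
`q` takes the values: -inf → 5 → 7 → 8 → 15

Answer: 15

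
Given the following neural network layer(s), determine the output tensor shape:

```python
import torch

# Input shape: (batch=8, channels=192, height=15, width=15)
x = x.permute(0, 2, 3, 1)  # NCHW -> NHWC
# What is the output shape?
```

Input: (8, 192, 15, 15) -> Output: (8, 15, 15, 192)

Answer: (8, 15, 15, 192)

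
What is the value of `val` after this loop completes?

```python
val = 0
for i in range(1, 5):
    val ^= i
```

XOR of 1 to 4
`val` takes the values: 0 → 1 → 3 → 0 → 4

Answer: 4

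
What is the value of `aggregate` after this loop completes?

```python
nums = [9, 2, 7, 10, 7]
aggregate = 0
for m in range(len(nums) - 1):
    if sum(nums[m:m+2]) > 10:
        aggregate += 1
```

Count windows with sum > 10
`aggregate` takes the values: 0 → 1 → 2 → 3

Answer: 3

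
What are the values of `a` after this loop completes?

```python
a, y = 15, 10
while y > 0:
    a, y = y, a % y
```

GCD of 15 and 10
`a` takes the values: 15 → 10 → 5

Answer: 5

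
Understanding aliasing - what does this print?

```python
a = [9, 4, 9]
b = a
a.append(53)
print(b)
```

Key concept: basic list aliasing.
Step by step:
`a = [9, 4, 9]` → a = [9, 4, 9]
`b = a` → b = [9, 4, 9] (same object as a)
`a.append(53)` → a = [9, 4, 9, 53] (same object as b); b = [9, 4, 9, 53] (same object as a)
`print(b)` → prints [9, 4, 9, 53]

Answer: [9, 4, 9, 53]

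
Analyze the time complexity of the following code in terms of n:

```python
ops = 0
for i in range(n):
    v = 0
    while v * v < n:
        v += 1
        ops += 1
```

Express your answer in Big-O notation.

Each loop level contributes: n × √n. Multiplying the contributions gives O(n√n).

Answer: O(n√n)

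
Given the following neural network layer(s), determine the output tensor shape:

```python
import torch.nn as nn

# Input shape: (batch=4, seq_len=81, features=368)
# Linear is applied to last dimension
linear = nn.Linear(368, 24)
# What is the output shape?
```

Input: (4, 81, 368) -> Output: (4, 81, 24)

Answer: (4, 81, 24)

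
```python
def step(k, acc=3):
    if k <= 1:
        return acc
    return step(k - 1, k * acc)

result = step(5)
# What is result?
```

Accumulator trace (n, acc): (5, 3) -> (4, 15) -> (3, 60) -> (2, 180) -> (1, 360) -> return 360

Answer: 360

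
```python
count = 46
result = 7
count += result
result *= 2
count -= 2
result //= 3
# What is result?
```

Trace:
`count = 46` → count = 46
`result = 7` → result = 7
`count += result` → count = 53
`result *= 2` → result = 14
`count -= 2` → count = 51
`result //= 3` → result = 4
So result = 4

Answer: 4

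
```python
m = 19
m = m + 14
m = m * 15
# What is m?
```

Trace:
`m = 19` → m = 19
`m = m + 14` → m = 33
`m = m * 15` → m = 495
So m = 495

Answer: 495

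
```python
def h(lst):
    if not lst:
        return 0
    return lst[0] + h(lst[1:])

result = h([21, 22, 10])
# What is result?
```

21 + 22 + 10 + 0 = 53

Answer: 53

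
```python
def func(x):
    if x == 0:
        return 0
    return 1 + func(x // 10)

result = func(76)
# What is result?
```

Count of digits of 76: 2

Answer: 2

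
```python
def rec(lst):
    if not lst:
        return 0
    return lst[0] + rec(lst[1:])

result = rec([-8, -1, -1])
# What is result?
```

(-8) + (-1) + (-1) + 0 = -10

Answer: -10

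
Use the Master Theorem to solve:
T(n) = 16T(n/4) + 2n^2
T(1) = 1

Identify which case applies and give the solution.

a=16, b=4, f(n)=2n^2. log_4(16) = 2. Since c=2 = 2, Case 2 applies: T(n) = Θ(n^log_b(a) · log n) = O(n^2 log n).

Answer: O(n^2 log n) - Case 2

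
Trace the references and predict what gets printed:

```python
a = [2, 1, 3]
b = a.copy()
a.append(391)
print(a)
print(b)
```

Key concept: list.copy() creates independent copy.
Step by step:
`a = [2, 1, 3]` → a = [2, 1, 3]
`b = a.copy()` → b = [2, 1, 3]
`a.append(391)` → a = [2, 1, 3, 391]
`print(a)` → prints [2, 1, 3, 391]
`print(b)` → prints [2, 1, 3]

Answer:
[2, 1, 3, 391]
[2, 1, 3]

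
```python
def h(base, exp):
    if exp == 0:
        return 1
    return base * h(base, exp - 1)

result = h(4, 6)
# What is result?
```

h(4, 6) = 4 * 4 * 4 * 4 * 4 * 4 = 4096

Answer: 4096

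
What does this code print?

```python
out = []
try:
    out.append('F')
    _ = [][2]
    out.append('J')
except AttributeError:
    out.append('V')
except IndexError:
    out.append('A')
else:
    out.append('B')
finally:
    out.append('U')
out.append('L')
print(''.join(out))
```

Execution trace: 'F' (try body) → 'A' (except IndexError) → 'U' (finally) → 'L' (after the try/except). Output: FAUL

Answer: FAUL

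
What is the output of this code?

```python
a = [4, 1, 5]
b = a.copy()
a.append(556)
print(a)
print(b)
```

Key concept: list.copy() creates independent copy.
Step by step:
`a = [4, 1, 5]` → a = [4, 1, 5]
`b = a.copy()` → b = [4, 1, 5]
`a.append(556)` → a = [4, 1, 5, 556]
`print(a)` → prints [4, 1, 5, 556]
`print(b)` → prints [4, 1, 5]

Answer:
[4, 1, 5, 556]
[4, 1, 5]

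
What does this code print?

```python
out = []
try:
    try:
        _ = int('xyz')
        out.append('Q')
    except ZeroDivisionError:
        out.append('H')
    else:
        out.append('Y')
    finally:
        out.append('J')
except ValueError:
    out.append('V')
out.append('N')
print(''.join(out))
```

Execution trace: 'J' (finally) → 'V' (outer except ValueError) → 'N' (after the try/except). Output: JVN

Answer: JVN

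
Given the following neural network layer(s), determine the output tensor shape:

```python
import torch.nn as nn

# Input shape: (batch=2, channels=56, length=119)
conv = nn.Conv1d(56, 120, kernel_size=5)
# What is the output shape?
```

Input: (2, 56, 119) -> Output: (2, 120, 115)

Answer: (2, 120, 115)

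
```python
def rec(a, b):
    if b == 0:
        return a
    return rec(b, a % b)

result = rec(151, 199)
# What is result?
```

rec(151, 199) -> rec(199, 151) -> rec(151, 48) -> rec(48, 7) -> rec(7, 6) -> rec(6, 1) -> rec(1, 0) -> 1

Answer: 1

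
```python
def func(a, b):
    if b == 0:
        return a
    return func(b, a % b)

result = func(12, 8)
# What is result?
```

func(12, 8) -> func(8, 4) -> func(4, 0) -> 4

Answer: 4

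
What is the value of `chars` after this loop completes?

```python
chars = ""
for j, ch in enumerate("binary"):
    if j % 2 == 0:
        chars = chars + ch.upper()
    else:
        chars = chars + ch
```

Uppercase even positions in 'binary'
`chars` takes the values: "" → "B" → "Bi" → "BiN" → "BiNa" → "BiNaR" → "BiNaRy"

Answer: "BiNaRy"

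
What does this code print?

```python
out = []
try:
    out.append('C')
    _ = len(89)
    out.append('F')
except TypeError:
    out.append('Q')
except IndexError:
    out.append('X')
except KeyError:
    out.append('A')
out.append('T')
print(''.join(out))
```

Execution trace: 'C' (try body) → 'Q' (except TypeError) → 'T' (after the try/except). Output: CQT

Answer: CQT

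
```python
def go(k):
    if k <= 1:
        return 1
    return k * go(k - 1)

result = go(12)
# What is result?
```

go(12) = 12 * 11 * 10 * 9 * 8 * 7 * 6 * 5 * 4 * 3 * 2 * 1 = 479001600

Answer: 479001600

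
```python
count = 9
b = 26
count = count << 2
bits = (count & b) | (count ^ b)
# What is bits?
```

Trace:
`count = 9` → count = 9
`b = 26` → b = 26
`count = count << 2` → count = 36
`bits = (count & b) | (count ^ b)` → bits = 62
So bits = 62

Answer: 62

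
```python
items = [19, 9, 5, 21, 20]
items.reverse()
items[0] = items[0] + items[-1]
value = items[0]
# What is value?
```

Trace:
`items = [19, 9, 5, 21, 20]` → items = [19, 9, 5, 21, 20]
`items.reverse()` → items = [20, 21, 5, 9, 19]
`items[0] = items[0] + items[-1]` → items = [39, 21, 5, 9, 19]
`value = items[0]` → value = 39
So value = 39

Answer: 39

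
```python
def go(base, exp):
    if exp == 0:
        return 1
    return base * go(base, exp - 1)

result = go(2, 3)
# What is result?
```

go(2, 3) = 2 * 2 * 2 = 8

Answer: 8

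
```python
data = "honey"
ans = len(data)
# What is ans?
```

Trace:
`data = "honey"` → data = 'honey'
`ans = len(data)` → ans = 5
So ans = 5

Answer: 5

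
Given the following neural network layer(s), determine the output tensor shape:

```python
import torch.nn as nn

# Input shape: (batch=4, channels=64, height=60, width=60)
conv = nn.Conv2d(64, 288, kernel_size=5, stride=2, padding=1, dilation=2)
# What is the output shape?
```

Input: (4, 64, 60, 60) -> Output: (4, 288, 27, 27)

Answer: (4, 288, 27, 27)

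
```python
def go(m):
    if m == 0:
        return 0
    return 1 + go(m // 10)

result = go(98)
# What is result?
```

Count of digits of 98: 2

Answer: 2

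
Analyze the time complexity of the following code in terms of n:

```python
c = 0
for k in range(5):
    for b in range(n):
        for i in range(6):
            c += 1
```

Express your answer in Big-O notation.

Each loop level contributes: 1 × n × 1. Multiplying the contributions gives O(n).

Answer: O(n)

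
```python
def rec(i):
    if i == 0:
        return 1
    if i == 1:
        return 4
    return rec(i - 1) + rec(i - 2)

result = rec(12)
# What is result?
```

Build up from base cases: rec(0)=1, rec(1)=4, rec(2)=5, rec(3)=9, rec(4)=14, rec(5)=23, rec(6)=37, ..., rec(12)=665

Answer: 665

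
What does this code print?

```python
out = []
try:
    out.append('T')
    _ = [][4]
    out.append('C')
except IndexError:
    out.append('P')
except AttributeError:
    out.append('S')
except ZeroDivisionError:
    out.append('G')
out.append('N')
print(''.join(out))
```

Execution trace: 'T' (try body) → 'P' (except IndexError) → 'N' (after the try/except). Output: TPN

Answer: TPN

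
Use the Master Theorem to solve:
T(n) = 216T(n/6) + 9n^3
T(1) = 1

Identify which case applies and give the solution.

a=216, b=6, f(n)=9n^3. log_6(216) = 3. Since c=3 = 3, Case 2 applies: T(n) = Θ(n^log_b(a) · log n) = O(n^3 log n).

Answer: O(n^3 log n) - Case 2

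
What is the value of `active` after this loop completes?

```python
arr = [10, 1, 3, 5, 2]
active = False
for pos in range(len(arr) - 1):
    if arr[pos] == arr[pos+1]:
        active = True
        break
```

Check consecutive duplicates in [10, 1, 3, 5, 2]
`active` takes the values: False

Answer: False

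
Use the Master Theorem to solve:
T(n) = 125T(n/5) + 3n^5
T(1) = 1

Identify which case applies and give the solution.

a=125, b=5, f(n)=3n^5. log_5(125) = 3. Since c=5 > 3 and the regularity condition holds (125(n/5)^5 = (125/5^5)n^5 with 125/5^5 < 1), Case 3 applies: T(n) = Θ(f(n)) = O(n^5).

Answer: O(n^5) - Case 3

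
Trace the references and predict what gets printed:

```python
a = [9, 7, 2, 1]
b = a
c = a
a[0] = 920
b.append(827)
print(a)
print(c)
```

Key concept: multiple aliases.
Step by step:
`a = [9, 7, 2, 1]` → a = [9, 7, 2, 1]
`b = a` → b = [9, 7, 2, 1] (same object as a)
`c = a` → c = [9, 7, 2, 1] (same object as a, b)
`a[0] = 920` → a = [920, 7, 2, 1] (same object as b, c); b = [920, 7, 2, 1] (same object as a, c); c = [920, 7, 2, 1] (same object as a, b)
`b.append(827)` → a = [920, 7, 2, 1, 827] (same object as b, c); b = [920, 7, 2, 1, 827] (same object as a, c); c = [920, 7, 2, 1, 827] (same object as a, b)
`print(a)` → prints [920, 7, 2, 1, 827]
`print(c)` → prints [920, 7, 2, 1, 827]

Answer:
[920, 7, 2, 1, 827]
[920, 7, 2, 1, 827]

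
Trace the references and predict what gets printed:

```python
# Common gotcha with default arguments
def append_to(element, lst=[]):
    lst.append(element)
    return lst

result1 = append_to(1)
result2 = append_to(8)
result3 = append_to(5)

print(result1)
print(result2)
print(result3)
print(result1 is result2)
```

Key concept: mutable default argument gotcha.
Step by step:
`result1 = append_to(1)` → result1 = [1]
`result2 = append_to(8)` → result1 = [1, 8] (same object as result2); result2 = [1, 8] (same object as result1)
`result3 = append_to(5)` → result1 = [1, 8, 5] (same object as result2, result3); result2 = [1, 8, 5] (same object as result1, result3); result3 = [1, 8, 5] (same object as result1, result2)
`print(result1)` → prints [1, 8, 5]
`print(result2)` → prints [1, 8, 5]
`print(result3)` → prints [1, 8, 5]
`print(result1 is result2)` → prints True

Answer:
[1, 8, 5]
[1, 8, 5]
[1, 8, 5]
True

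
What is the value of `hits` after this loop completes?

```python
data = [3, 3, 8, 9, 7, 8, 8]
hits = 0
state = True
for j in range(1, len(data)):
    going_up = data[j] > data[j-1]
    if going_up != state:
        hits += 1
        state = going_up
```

Count direction changes in [3, 3, 8, 9, 7, 8, 8]
`hits` takes the values: 0 → 1 → 2 → 3 → 4 → 5

Answer: 5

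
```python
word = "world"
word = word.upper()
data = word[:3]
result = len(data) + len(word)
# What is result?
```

Trace:
`word = "world"` → word = 'world'
`word = word.upper()` → word = 'WORLD'
`data = word[:3]` → data = 'WOR'
`result = len(data) + len(word)` → result = 8
So result = 8

Answer: 8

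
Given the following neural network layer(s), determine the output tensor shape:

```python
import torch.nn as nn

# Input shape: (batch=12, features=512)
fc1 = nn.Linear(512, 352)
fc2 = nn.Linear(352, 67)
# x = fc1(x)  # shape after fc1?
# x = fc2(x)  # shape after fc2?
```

Input: (12, 512) -> after fc1: (12, 352) -> Output: (12, 67)

Answer: (12, 67)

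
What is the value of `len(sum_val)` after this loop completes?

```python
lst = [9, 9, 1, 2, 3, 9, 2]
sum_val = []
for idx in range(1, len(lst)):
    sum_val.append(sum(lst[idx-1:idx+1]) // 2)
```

Number of 2-element averages
`sum_val` takes the values: [] → [9] → [9, 5] → [9, 5, 1] → [9, 5, 1, 2] → [9, 5, 1, 2, 6] → [9, 5, 1, 2, 6, 5]
So `len(sum_val)` = 6

Answer: 6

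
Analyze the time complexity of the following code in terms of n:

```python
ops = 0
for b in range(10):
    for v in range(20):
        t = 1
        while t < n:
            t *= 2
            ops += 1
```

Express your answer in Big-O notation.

Each loop level contributes: 1 × 1 × log n. Multiplying the contributions gives O(log n).

Answer: O(log n)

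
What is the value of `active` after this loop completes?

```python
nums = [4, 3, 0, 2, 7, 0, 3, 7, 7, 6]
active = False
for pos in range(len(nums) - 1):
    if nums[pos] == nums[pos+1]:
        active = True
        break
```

Check consecutive duplicates in [4, 3, 0, 2, 7, 0, 3, 7, 7, 6]
`active` takes the values: False → True

Answer: True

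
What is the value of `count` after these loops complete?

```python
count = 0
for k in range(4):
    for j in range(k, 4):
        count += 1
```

Upper triangle: 4 + 3 + ... + 1
`count` takes the values: 0 → 1 → 2 → 3 → 4 → 5 → 6 → 7 → 8 → 9 → 10

Answer: 10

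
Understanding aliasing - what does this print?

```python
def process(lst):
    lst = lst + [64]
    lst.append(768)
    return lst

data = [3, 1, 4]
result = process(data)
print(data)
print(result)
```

Key concept: rebinding parameter vs mutation.
Step by step:
`data = [3, 1, 4]` → data = [3, 1, 4]
`result = process(data)` → result = [3, 1, 4, 64, 768]
`print(data)` → prints [3, 1, 4]
`print(result)` → prints [3, 1, 4, 64, 768]

Answer:
[3, 1, 4]
[3, 1, 4, 64, 768]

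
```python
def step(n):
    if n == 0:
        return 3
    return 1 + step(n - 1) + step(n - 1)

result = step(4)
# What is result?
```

step(n) = 1 + 2·step(n-1), step(0)=3. Closed form: (3+1)·2^4 - 1 = 63.

Answer: 63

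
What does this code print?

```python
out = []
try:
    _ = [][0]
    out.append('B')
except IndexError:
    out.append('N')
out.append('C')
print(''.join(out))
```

Execution trace: 'N' (except IndexError) → 'C' (after the try/except). Output: NC

Answer: NC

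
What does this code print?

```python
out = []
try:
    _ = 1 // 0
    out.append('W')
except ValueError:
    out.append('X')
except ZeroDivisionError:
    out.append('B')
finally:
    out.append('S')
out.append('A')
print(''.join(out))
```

Execution trace: 'B' (except ZeroDivisionError) → 'S' (finally) → 'A' (after the try/except). Output: BSA

Answer: BSA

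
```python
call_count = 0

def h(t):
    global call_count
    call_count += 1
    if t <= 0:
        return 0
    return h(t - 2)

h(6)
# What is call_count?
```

Linear recursion stepping by 2: 4 calls from t=6 down to ≤0.

Answer: 4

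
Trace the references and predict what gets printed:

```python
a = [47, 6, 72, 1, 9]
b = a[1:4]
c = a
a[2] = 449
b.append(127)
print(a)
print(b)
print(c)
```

Key concept: slice vs alias.
Step by step:
`a = [47, 6, 72, 1, 9]` → a = [47, 6, 72, 1, 9]
`b = a[1:4]` → b = [6, 72, 1]
`c = a` → c = [47, 6, 72, 1, 9] (same object as a)
`a[2] = 449` → a = [47, 6, 449, 1, 9] (same object as c); c = [47, 6, 449, 1, 9] (same object as a)
`b.append(127)` → b = [6, 72, 1, 127]
`print(a)` → prints [47, 6, 449, 1, 9]
`print(b)` → prints [6, 72, 1, 127]
`print(c)` → prints [47, 6, 449, 1, 9]

Answer:
[47, 6, 449, 1, 9]
[6, 72, 1, 127]
[47, 6, 449, 1, 9]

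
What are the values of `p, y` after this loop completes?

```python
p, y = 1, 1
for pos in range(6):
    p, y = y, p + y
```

Fibonacci: after 6 iterations
`p, y` takes the values: (1, 1) → (1, 2) → (2, 3) → (3, 5) → (5, 8) → (8, 13) → (13, 21)

Answer: 13, 21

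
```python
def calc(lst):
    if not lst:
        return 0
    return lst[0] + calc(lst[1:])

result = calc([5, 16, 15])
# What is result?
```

5 + 16 + 15 + 0 = 36

Answer: 36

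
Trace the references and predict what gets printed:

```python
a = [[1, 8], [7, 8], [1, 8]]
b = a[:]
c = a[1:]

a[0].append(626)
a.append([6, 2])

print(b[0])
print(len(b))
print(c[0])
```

Key concept: slice with nested mutation.
Step by step:
`a = [[1, 8], [7, 8], [1, 8]]` → a = [[1, 8], [7, 8], [1, 8]]
`b = a[:]` → b = [[1, 8], [7, 8], [1, 8]]
`c = a[1:]` → c = [[7, 8], [1, 8]]
`a[0].append(626)` → a = [[1, 8, 626], [7, 8], [1, 8]]; b = [[1, 8, 626], [7, 8], [1, 8]]
`a.append([6, 2])` → a = [[1, 8, 626], [7, 8], [1, 8], [6, 2]]
`print(b[0])` → prints [1, 8, 626]
`print(len(b))` → prints 3
`print(c[0])` → prints [7, 8]

Answer:
[1, 8, 626]
3
[7, 8]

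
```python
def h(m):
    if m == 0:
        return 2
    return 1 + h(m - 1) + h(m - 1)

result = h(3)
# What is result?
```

h(m) = 1 + 2·h(m-1), h(0)=2. Closed form: (2+1)·2^3 - 1 = 23.

Answer: 23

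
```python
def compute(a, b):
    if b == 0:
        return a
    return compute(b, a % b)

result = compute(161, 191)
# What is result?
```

compute(161, 191) -> compute(191, 161) -> compute(161, 30) -> compute(30, 11) -> compute(11, 8) -> compute(8, 3) -> compute(3, 2) -> compute(2, 1) -> compute(1, 0) -> 1

Answer: 1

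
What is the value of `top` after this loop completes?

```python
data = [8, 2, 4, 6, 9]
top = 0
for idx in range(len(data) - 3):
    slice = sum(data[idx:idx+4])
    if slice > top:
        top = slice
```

Max sum of 4-element window in [8, 2, 4, 6, 9]
`top` takes the values: 0 → 20 → 21

Answer: 21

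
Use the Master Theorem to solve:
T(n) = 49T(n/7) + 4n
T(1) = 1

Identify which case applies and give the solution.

a=49, b=7, f(n)=4n. log_7(49) = 2. Since c=1 < 2, Case 1 applies: T(n) = Θ(n^log_b(a)) = O(n^2).

Answer: O(n^2) - Case 1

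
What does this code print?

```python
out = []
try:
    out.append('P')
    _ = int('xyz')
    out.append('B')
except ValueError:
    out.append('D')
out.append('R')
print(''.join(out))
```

Execution trace: 'P' (try body) → 'D' (except ValueError) → 'R' (after the try/except). Output: PDR

Answer: PDR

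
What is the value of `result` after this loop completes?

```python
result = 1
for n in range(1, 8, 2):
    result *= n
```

Product of 1, 3, 5, ... up to 7
`result` takes the values: 1 → 3 → 15 → 105

Answer: 105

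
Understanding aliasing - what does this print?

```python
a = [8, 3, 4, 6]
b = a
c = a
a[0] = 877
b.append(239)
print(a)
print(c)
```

Key concept: multiple aliases.
Step by step:
`a = [8, 3, 4, 6]` → a = [8, 3, 4, 6]
`b = a` → b = [8, 3, 4, 6] (same object as a)
`c = a` → c = [8, 3, 4, 6] (same object as a, b)
`a[0] = 877` → a = [877, 3, 4, 6] (same object as b, c); b = [877, 3, 4, 6] (same object as a, c); c = [877, 3, 4, 6] (same object as a, b)
`b.append(239)` → a = [877, 3, 4, 6, 239] (same object as b, c); b = [877, 3, 4, 6, 239] (same object as a, c); c = [877, 3, 4, 6, 239] (same object as a, b)
`print(a)` → prints [877, 3, 4, 6, 239]
`print(c)` → prints [877, 3, 4, 6, 239]

Answer:
[877, 3, 4, 6, 239]
[877, 3, 4, 6, 239]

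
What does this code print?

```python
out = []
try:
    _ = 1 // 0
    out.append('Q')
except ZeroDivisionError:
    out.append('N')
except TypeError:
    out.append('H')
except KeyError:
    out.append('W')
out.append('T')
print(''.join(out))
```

Execution trace: 'N' (except ZeroDivisionError) → 'T' (after the try/except). Output: NT

Answer: NT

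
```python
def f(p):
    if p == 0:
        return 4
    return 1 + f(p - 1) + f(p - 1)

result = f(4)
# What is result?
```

f(p) = 1 + 2·f(p-1), f(0)=4. Closed form: (4+1)·2^4 - 1 = 79.

Answer: 79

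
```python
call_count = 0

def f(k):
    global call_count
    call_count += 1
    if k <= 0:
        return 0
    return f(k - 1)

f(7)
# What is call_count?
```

Linear recursion stepping by 1: 8 calls from k=7 down to ≤0.

Answer: 8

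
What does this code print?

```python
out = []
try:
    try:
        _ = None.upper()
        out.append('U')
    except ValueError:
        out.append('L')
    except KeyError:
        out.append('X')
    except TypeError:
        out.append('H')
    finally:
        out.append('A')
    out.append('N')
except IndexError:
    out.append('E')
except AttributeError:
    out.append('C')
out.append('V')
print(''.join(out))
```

Execution trace: 'A' (inner finally) → 'C' (except AttributeError) → 'V' (after the try/except). Output: ACV

Answer: ACV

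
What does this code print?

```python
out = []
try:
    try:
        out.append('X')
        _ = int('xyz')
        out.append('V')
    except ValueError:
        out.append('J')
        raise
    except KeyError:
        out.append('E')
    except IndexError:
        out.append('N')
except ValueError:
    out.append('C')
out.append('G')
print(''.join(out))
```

Execution trace: 'X' (inner try body) → 'J' (inner except ValueError) → 'C' (outer except ValueError) → 'G' (after the try/except). Output: XJCG

Answer: XJCG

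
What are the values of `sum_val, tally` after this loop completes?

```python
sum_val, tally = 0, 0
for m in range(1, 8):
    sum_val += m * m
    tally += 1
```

Sum of squares and count
`sum_val, tally` takes the values: (0, 0) → (1, 0) → (1, 1) → (5, 1) → (5, 2) → (14, 2) → (14, 3) → (30, 3) → (30, 4) → (55, 4) → (55, 5) → (91, 5) → (91, 6) → (140, 6) → (140, 7)

Answer: 140, 7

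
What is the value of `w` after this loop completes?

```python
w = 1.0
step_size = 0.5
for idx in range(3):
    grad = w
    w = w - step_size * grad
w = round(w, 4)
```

Gradient descent: w = 1.0 * (1 - 0.5)^3
`w` takes the values: 1.0 → 0.5 → 0.25 → 0.125

Answer: 0.125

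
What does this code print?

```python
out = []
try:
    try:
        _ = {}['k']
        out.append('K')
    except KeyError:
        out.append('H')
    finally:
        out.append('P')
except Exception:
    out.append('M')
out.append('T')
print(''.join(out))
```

Execution trace: 'H' (inner except KeyError) → 'P' (inner finally) → 'T' (after the try/except). Output: HPT

Answer: HPT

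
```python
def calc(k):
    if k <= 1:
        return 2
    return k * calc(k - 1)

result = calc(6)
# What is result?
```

calc(6) = 6 * 5 * 4 * 3 * 2 * 2 = 1440

Answer: 1440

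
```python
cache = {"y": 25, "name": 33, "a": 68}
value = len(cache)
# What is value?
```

Trace:
`cache = {"y": 25, "name": 33, "a": 68}` → cache = {'y': 25, 'name': 33, 'a': 68}
`value = len(cache)` → value = 3
So value = 3

Answer: 3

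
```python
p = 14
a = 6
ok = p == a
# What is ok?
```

Trace:
`p = 14` → p = 14
`a = 6` → a = 6
`ok = p == a` → ok = False
So ok = False

Answer: False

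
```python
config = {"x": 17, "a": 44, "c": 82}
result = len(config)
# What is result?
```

Trace:
`config = {"x": 17, "a": 44, "c": 82}` → config = {'x': 17, 'a': 44, 'c': 82}
`result = len(config)` → result = 3
So result = 3

Answer: 3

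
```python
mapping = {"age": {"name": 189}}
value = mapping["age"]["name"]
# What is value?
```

Trace:
`mapping = {"age": {"name": 189}}` → mapping = {'age': {'name': 189}}
`value = mapping["age"]["name"]` → value = 189
So value = 189

Answer: 189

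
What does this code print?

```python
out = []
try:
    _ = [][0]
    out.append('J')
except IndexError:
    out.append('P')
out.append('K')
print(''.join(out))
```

Execution trace: 'P' (except IndexError) → 'K' (after the try/except). Output: PK

Answer: PK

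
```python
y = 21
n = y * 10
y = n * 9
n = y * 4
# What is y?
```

Trace:
`y = 21` → y = 21
`n = y * 10` → n = 210
`y = n * 9` → y = 1890
`n = y * 4` → n = 7560
So y = 1890

Answer: 1890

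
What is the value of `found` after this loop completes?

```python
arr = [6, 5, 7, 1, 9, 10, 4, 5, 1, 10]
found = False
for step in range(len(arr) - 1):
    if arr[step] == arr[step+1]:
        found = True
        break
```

Check consecutive duplicates in [6, 5, 7, 1, 9, 10, 4, 5, 1, 10]
`found` takes the values: False

Answer: False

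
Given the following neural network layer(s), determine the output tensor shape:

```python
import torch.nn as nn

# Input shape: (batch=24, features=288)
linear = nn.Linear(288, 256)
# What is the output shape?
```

Input: (24, 288) -> Output: (24, 256)

Answer: (24, 256)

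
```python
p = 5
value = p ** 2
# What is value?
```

Trace:
`p = 5` → p = 5
`value = p ** 2` → value = 25
So value = 25

Answer: 25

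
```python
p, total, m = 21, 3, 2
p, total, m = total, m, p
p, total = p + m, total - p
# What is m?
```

Trace:
`p, total, m = 21, 3, 2` → p = 21; total = 3; m = 2
`p, total, m = total, m, p` → p = 3; total = 2; m = 21
`p, total = p + m, total - p` → p = 24; total = -1
So m = 21

Answer: 21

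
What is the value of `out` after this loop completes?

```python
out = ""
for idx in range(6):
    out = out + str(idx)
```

Concatenate digits 0 to 5
`out` takes the values: "" → "0" → "01" → "012" → "0123" → "01234" → "012345"

Answer: "012345"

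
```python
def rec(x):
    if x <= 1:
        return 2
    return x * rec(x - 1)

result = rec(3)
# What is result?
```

rec(3) = 3 * 2 * 2 = 12

Answer: 12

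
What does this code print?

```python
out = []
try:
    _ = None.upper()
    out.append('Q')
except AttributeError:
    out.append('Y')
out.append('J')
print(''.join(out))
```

Execution trace: 'Y' (except AttributeError) → 'J' (after the try/except). Output: YJ

Answer: YJ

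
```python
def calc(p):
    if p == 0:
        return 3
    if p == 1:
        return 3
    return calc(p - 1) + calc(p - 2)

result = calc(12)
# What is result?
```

Build up from base cases: calc(0)=3, calc(1)=3, calc(2)=6, calc(3)=9, calc(4)=15, calc(5)=24, calc(6)=39, ..., calc(12)=699

Answer: 699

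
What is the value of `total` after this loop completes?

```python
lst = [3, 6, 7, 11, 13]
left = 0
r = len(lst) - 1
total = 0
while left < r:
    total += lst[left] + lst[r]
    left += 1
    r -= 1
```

Sum of pairs from ends
`total` takes the values: 0 → 16 → 33

Answer: 33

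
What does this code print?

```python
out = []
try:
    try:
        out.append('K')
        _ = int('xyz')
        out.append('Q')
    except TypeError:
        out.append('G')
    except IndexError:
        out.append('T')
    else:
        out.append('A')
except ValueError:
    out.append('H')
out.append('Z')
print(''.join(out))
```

Execution trace: 'K' (try body) → 'H' (outer except ValueError) → 'Z' (after the try/except). Output: KHZ

Answer: KHZ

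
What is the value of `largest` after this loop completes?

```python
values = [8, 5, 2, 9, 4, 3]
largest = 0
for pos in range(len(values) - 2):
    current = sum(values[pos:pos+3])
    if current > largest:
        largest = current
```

Max sum of 3-element window in [8, 5, 2, 9, 4, 3]
`largest` takes the values: 0 → 15 → 16

Answer: 16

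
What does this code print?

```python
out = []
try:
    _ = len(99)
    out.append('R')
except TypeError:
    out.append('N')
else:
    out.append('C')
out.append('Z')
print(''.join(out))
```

Execution trace: 'N' (except TypeError) → 'Z' (after the try/except). Output: NZ

Answer: NZ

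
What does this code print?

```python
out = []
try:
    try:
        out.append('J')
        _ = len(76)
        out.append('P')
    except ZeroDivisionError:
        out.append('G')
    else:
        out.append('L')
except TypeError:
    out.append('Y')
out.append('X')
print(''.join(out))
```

Execution trace: 'J' (try body) → 'Y' (outer except TypeError) → 'X' (after the try/except). Output: JYX

Answer: JYX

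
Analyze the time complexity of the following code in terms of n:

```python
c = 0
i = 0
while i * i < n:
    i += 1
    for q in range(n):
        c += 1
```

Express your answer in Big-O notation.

Each loop level contributes: √n × n. Multiplying the contributions gives O(n√n).

Answer: O(n√n)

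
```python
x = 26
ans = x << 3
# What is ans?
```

Trace:
`x = 26` → x = 26
`ans = x << 3` → ans = 208
So ans = 208

Answer: 208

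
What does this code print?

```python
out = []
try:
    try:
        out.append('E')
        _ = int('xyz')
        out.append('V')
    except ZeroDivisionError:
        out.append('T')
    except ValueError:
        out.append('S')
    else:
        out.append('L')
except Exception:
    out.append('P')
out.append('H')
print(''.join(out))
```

Execution trace: 'E' (inner try body) → 'S' (inner except ValueError) → 'H' (after the try/except). Output: ESH

Answer: ESH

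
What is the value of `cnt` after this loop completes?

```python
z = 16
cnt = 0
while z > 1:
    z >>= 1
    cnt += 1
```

Count right shifts until 1
`cnt` takes the values: 0 → 1 → 2 → 3 → 4

Answer: 4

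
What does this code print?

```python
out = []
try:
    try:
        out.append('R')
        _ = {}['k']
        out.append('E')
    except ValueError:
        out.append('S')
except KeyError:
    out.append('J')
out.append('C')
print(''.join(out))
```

Execution trace: 'R' (try body) → 'J' (outer except KeyError) → 'C' (after the try/except). Output: RJC

Answer: RJC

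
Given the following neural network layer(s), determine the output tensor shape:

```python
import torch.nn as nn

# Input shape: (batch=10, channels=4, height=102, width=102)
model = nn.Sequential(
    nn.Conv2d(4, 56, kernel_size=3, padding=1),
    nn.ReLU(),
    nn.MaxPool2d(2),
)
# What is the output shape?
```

Input: (10, 4, 102, 102) -> after Conv2d: (10, 56, 102, 102) -> after ReLU: (10, 56, 102, 102) -> Output: (10, 56, 51, 51)

Answer: (10, 56, 51, 51)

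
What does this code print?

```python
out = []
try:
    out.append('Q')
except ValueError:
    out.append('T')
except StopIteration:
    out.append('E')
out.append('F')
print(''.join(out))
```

Execution trace: 'Q' (try body, no exception) → 'F' (after the try/except). Output: QF

Answer: QF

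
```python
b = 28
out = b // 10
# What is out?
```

Trace:
`b = 28` → b = 28
`out = b // 10` → out = 2
So out = 2

Answer: 2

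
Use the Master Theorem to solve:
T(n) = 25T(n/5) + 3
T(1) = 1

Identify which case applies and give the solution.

a=25, b=5, f(n)=3. log_5(25) = 2. Since c=0 < 2, Case 1 applies: T(n) = Θ(n^log_b(a)) = O(n^2).

Answer: O(n^2) - Case 1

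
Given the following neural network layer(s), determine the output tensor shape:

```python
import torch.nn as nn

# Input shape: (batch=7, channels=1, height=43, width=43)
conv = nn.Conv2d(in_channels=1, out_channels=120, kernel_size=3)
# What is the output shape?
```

Input: (7, 1, 43, 43) -> Output: (7, 120, 41, 41)

Answer: (7, 120, 41, 41)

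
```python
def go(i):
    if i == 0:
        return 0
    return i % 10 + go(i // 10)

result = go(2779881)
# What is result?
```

Sum of digits of 2779881: 1 + 8 + 8 + 9 + 7 + 7 + 2 = 42

Answer: 42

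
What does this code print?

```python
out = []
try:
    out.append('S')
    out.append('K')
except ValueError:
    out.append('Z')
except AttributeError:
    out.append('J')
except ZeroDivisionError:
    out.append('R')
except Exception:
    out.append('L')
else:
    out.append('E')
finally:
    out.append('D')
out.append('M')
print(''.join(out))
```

Execution trace: 'S' (try body) → 'K' (try body, no exception) → 'E' (else) → 'D' (finally) → 'M' (after the try/except). Output: SKEDM

Answer: SKEDM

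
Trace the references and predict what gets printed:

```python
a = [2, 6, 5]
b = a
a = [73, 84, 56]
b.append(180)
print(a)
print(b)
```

Key concept: rebinding vs mutation: a is rebound to a new list, b still points at the original.
Step by step:
`a = [2, 6, 5]` → a = [2, 6, 5]
`b = a` → b = [2, 6, 5] (same object as a)
`a = [73, 84, 56]` → a = [73, 84, 56]
`b.append(180)` → b = [2, 6, 5, 180]
`print(a)` → prints [73, 84, 56]
`print(b)` → prints [2, 6, 5, 180]

Answer:
[73, 84, 56]
[2, 6, 5, 180]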